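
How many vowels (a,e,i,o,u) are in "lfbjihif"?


Input: lfbjihif
Checking each character:
  'l' at position 0: consonant
  'f' at position 1: consonant
  'b' at position 2: consonant
  'j' at position 3: consonant
  'i' at position 4: vowel (running total: 1)
  'h' at position 5: consonant
  'i' at position 6: vowel (running total: 2)
  'f' at position 7: consonant
Total vowels: 2

2


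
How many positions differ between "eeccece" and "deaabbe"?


Comparing "eeccece" and "deaabbe" position by position:
  Position 0: 'e' vs 'd' => DIFFER
  Position 1: 'e' vs 'e' => same
  Position 2: 'c' vs 'a' => DIFFER
  Position 3: 'c' vs 'a' => DIFFER
  Position 4: 'e' vs 'b' => DIFFER
  Position 5: 'c' vs 'b' => DIFFER
  Position 6: 'e' vs 'e' => same
Positions that differ: 5

5


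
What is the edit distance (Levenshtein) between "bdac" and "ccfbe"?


Computing edit distance: "bdac" -> "ccfbe"
DP table:
           c    c    f    b    e
      0    1    2    3    4    5
  b   1    1    2    3    3    4
  d   2    2    2    3    4    4
  a   3    3    3    3    4    5
  c   4    3    3    4    4    5
Edit distance = dp[4][5] = 5

5


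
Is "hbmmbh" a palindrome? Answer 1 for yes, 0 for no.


Input: hbmmbh
Reversed: hbmmbh
  Compare pos 0 ('h') with pos 5 ('h'): match
  Compare pos 1 ('b') with pos 4 ('b'): match
  Compare pos 2 ('m') with pos 3 ('m'): match
Result: palindrome

1


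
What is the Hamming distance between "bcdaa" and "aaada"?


Comparing "bcdaa" and "aaada" position by position:
  Position 0: 'b' vs 'a' => differ
  Position 1: 'c' vs 'a' => differ
  Position 2: 'd' vs 'a' => differ
  Position 3: 'a' vs 'd' => differ
  Position 4: 'a' vs 'a' => same
Total differences (Hamming distance): 4

4


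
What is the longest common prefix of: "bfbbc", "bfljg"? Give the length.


Words: bfbbc, bfljg
  Position 0: all 'b' => match
  Position 1: all 'f' => match
  Position 2: ('b', 'l') => mismatch, stop
LCP = "bf" (length 2)

2


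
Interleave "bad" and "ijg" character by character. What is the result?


Interleaving "bad" and "ijg":
  Position 0: 'b' from first, 'i' from second => "bi"
  Position 1: 'a' from first, 'j' from second => "aj"
  Position 2: 'd' from first, 'g' from second => "dg"
Result: biajdg

biajdg


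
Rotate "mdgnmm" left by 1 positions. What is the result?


Input: "mdgnmm", rotate left by 1
First 1 characters: "m"
Remaining characters: "dgnmm"
Concatenate remaining + first: "dgnmm" + "m" = "dgnmmm"

dgnmmm


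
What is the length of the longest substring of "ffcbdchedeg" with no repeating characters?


Input: "ffcbdchedeg"
Sliding window (track last position of each char):
  Position 0 ('f'): window [0,0] length 1 -- new best
  Position 1 ('f'): repeat (last at 0), move window start to 1
  Position 1 ('f'): window [1,1] length 1
  Position 2 ('c'): window [1,2] length 2 -- new best
  Position 3 ('b'): window [1,3] length 3 -- new best
  Position 4 ('d'): window [1,4] length 4 -- new best
  Position 5 ('c'): repeat (last at 2), move window start to 3
  Position 5 ('c'): window [3,5] length 3
  Position 6 ('h'): window [3,6] length 4
  Position 7 ('e'): window [3,7] length 5 -- new best
  Position 8 ('d'): repeat (last at 4), move window start to 5
  Position 8 ('d'): window [5,8] length 4
  Position 9 ('e'): repeat (last at 7), move window start to 8
  Position 9 ('e'): window [8,9] length 2
  Position 10 ('g'): window [8,10] length 3
Longest substring with no repeats: "bdche" with length 5

5


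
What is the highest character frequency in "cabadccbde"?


Input: cabadccbde
Character counts:
  'a': 2
  'b': 2
  'c': 3
  'd': 2
  'e': 1
Maximum frequency: 3

3


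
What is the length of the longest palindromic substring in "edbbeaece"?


Input: "edbbeaece"
Checking substrings for palindromes:
  [4:7] "eae" (len 3) => palindrome
  [6:9] "ece" (len 3) => palindrome
  [2:4] "bb" (len 2) => palindrome
Longest palindromic substring: "eae" with length 3

3


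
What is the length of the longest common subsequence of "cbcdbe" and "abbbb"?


LCS of "cbcdbe" and "abbbb"
DP table:
           a    b    b    b    b
      0    0    0    0    0    0
  c   0    0    0    0    0    0
  b   0    0    1    1    1    1
  c   0    0    1    1    1    1
  d   0    0    1    1    1    1
  b   0    0    1    2    2    2
  e   0    0    1    2    2    2
LCS length = dp[6][5] = 2

2


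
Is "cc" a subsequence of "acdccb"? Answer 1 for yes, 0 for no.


Check if "cc" is a subsequence of "acdccb"
Greedy scan:
  Position 0 ('a'): no match needed
  Position 1 ('c'): matches sub[0] = 'c'
  Position 2 ('d'): no match needed
  Position 3 ('c'): matches sub[1] = 'c'
  Position 4 ('c'): no match needed
  Position 5 ('b'): no match needed
All 2 characters matched => is a subsequence

1


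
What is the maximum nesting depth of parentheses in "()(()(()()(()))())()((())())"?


Input: "()(()(()()(()))())()((())())"
Tracking depth:
  Position 0 '(': depth becomes 1
  Position 1 ')': depth becomes 0
  Position 2 '(': depth becomes 1
  Position 3 '(': depth becomes 2
  Position 4 ')': depth becomes 1
  Position 5 '(': depth becomes 2
  Position 6 '(': depth becomes 3
  Position 7 ')': depth becomes 2
  Position 8 '(': depth becomes 3
  Position 9 ')': depth becomes 2
  Position 10 '(': depth becomes 3
  Position 11 '(': depth becomes 4
  Position 12 ')': depth becomes 3
  Position 13 ')': depth becomes 2
  Position 14 ')': depth becomes 1
  Position 15 '(': depth becomes 2
  Position 16 ')': depth becomes 1
  Position 17 ')': depth becomes 0
  Position 18 '(': depth becomes 1
  Position 19 ')': depth becomes 0
  Position 20 '(': depth becomes 1
  Position 21 '(': depth becomes 2
  Position 22 '(': depth becomes 3
  Position 23 ')': depth becomes 2
  Position 24 ')': depth becomes 1
  Position 25 '(': depth becomes 2
  Position 26 ')': depth becomes 1
  Position 27 ')': depth becomes 0
Maximum depth reached: 4

4


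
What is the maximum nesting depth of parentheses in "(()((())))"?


Input: "(()((())))"
Tracking depth:
  Position 0 '(': depth becomes 1
  Position 1 '(': depth becomes 2
  Position 2 ')': depth becomes 1
  Position 3 '(': depth becomes 2
  Position 4 '(': depth becomes 3
  Position 5 '(': depth becomes 4
  Position 6 ')': depth becomes 3
  Position 7 ')': depth becomes 2
  Position 8 ')': depth becomes 1
  Position 9 ')': depth becomes 0
Maximum depth reached: 4

4


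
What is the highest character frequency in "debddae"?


Input: debddae
Character counts:
  'a': 1
  'b': 1
  'd': 3
  'e': 2
Maximum frequency: 3

3


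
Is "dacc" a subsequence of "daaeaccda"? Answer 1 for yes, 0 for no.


Check if "dacc" is a subsequence of "daaeaccda"
Greedy scan:
  Position 0 ('d'): matches sub[0] = 'd'
  Position 1 ('a'): matches sub[1] = 'a'
  Position 2 ('a'): no match needed
  Position 3 ('e'): no match needed
  Position 4 ('a'): no match needed
  Position 5 ('c'): matches sub[2] = 'c'
  Position 6 ('c'): matches sub[3] = 'c'
  Position 7 ('d'): no match needed
  Position 8 ('a'): no match needed
All 4 characters matched => is a subsequence

1


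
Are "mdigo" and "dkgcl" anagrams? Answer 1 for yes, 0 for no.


Strings: "mdigo", "dkgcl"
Sorted first:  dgimo
Sorted second: cdgkl
Differ at position 0: 'd' vs 'c' => not anagrams

0


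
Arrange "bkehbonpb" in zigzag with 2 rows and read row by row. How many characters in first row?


Zigzag "bkehbonpb" into 2 rows:
Placing characters:
  'b' => row 0
  'k' => row 1
  'e' => row 0
  'h' => row 1
  'b' => row 0
  'o' => row 1
  'n' => row 0
  'p' => row 1
  'b' => row 0
Rows:
  Row 0: "bebnb"
  Row 1: "khop"
First row length: 5

5


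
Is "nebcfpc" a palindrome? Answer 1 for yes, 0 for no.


Input: nebcfpc
Reversed: cpfcben
  Compare pos 0 ('n') with pos 6 ('c'): MISMATCH
  Compare pos 1 ('e') with pos 5 ('p'): MISMATCH
  Compare pos 2 ('b') with pos 4 ('f'): MISMATCH
Result: not a palindrome

0


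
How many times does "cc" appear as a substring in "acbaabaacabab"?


Searching for "cc" in "acbaabaacabab"
Scanning each position:
  Position 0: "ac" => no
  Position 1: "cb" => no
  Position 2: "ba" => no
  Position 3: "aa" => no
  Position 4: "ab" => no
  Position 5: "ba" => no
  Position 6: "aa" => no
  Position 7: "ac" => no
  Position 8: "ca" => no
  Position 9: "ab" => no
  Position 10: "ba" => no
  Position 11: "ab" => no
Total occurrences: 0

0


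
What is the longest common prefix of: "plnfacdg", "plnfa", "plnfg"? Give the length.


Words: plnfacdg, plnfa, plnfg
  Position 0: all 'p' => match
  Position 1: all 'l' => match
  Position 2: all 'n' => match
  Position 3: all 'f' => match
  Position 4: ('a', 'a', 'g') => mismatch, stop
LCP = "plnf" (length 4)

4


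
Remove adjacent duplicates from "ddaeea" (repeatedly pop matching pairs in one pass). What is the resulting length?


Input: ddaeea
Stack-based adjacent duplicate removal:
  Read 'd': push. Stack: d
  Read 'd': matches stack top 'd' => pop. Stack: (empty)
  Read 'a': push. Stack: a
  Read 'e': push. Stack: ae
  Read 'e': matches stack top 'e' => pop. Stack: a
  Read 'a': matches stack top 'a' => pop. Stack: (empty)
Final stack: "" (length 0)

0


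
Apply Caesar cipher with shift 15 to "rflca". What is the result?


Caesar cipher: shift "rflca" by 15
  'r' (pos 17) + 15 = pos 6 = 'g'
  'f' (pos 5) + 15 = pos 20 = 'u'
  'l' (pos 11) + 15 = pos 0 = 'a'
  'c' (pos 2) + 15 = pos 17 = 'r'
  'a' (pos 0) + 15 = pos 15 = 'p'
Result: guarp

guarp


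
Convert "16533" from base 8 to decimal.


Input: "16533" in base 8
Positional expansion:
  Digit '1' (value 1) x 8^4 = 4096
  Digit '6' (value 6) x 8^3 = 3072
  Digit '5' (value 5) x 8^2 = 320
  Digit '3' (value 3) x 8^1 = 24
  Digit '3' (value 3) x 8^0 = 3
Sum = 7515

7515


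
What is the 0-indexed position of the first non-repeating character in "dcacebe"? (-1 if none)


Input: dcacebe
Character frequencies:
  'a': 1
  'b': 1
  'c': 2
  'd': 1
  'e': 2
Scanning left to right for freq == 1:
  Position 0 ('d'): unique! => answer = 0

0


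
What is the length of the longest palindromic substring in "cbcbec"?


Input: "cbcbec"
Checking substrings for palindromes:
  [0:3] "cbc" (len 3) => palindrome
  [1:4] "bcb" (len 3) => palindrome
Longest palindromic substring: "cbc" with length 3

3


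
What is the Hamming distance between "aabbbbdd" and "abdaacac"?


Comparing "aabbbbdd" and "abdaacac" position by position:
  Position 0: 'a' vs 'a' => same
  Position 1: 'a' vs 'b' => differ
  Position 2: 'b' vs 'd' => differ
  Position 3: 'b' vs 'a' => differ
  Position 4: 'b' vs 'a' => differ
  Position 5: 'b' vs 'c' => differ
  Position 6: 'd' vs 'a' => differ
  Position 7: 'd' vs 'c' => differ
Total differences (Hamming distance): 7

7


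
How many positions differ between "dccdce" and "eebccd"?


Comparing "dccdce" and "eebccd" position by position:
  Position 0: 'd' vs 'e' => DIFFER
  Position 1: 'c' vs 'e' => DIFFER
  Position 2: 'c' vs 'b' => DIFFER
  Position 3: 'd' vs 'c' => DIFFER
  Position 4: 'c' vs 'c' => same
  Position 5: 'e' vs 'd' => DIFFER
Positions that differ: 5

5


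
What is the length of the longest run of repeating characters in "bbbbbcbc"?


Input: "bbbbbcbc"
Scanning for longest run:
  Position 1 ('b'): continues run of 'b', length=2
  Position 2 ('b'): continues run of 'b', length=3
  Position 3 ('b'): continues run of 'b', length=4
  Position 4 ('b'): continues run of 'b', length=5
  Position 5 ('c'): new char, reset run to 1
  Position 6 ('b'): new char, reset run to 1
  Position 7 ('c'): new char, reset run to 1
Longest run: 'b' with length 5

5


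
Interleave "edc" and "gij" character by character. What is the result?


Interleaving "edc" and "gij":
  Position 0: 'e' from first, 'g' from second => "eg"
  Position 1: 'd' from first, 'i' from second => "di"
  Position 2: 'c' from first, 'j' from second => "cj"
Result: egdicj

egdicj


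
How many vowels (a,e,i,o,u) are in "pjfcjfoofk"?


Input: pjfcjfoofk
Checking each character:
  'p' at position 0: consonant
  'j' at position 1: consonant
  'f' at position 2: consonant
  'c' at position 3: consonant
  'j' at position 4: consonant
  'f' at position 5: consonant
  'o' at position 6: vowel (running total: 1)
  'o' at position 7: vowel (running total: 2)
  'f' at position 8: consonant
  'k' at position 9: consonant
Total vowels: 2

2


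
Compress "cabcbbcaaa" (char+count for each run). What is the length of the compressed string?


Input: cabcbbcaaa
Runs:
  'c' x 1 => "c1"
  'a' x 1 => "a1"
  'b' x 1 => "b1"
  'c' x 1 => "c1"
  'b' x 2 => "b2"
  'c' x 1 => "c1"
  'a' x 3 => "a3"
Compressed: "c1a1b1c1b2c1a3"
Compressed length: 14

14


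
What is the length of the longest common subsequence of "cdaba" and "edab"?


LCS of "cdaba" and "edab"
DP table:
           e    d    a    b
      0    0    0    0    0
  c   0    0    0    0    0
  d   0    0    1    1    1
  a   0    0    1    2    2
  b   0    0    1    2    3
  a   0    0    1    2    3
LCS length = dp[5][4] = 3

3


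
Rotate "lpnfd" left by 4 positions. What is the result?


Input: "lpnfd", rotate left by 4
First 4 characters: "lpnf"
Remaining characters: "d"
Concatenate remaining + first: "d" + "lpnf" = "dlpnf"

dlpnf


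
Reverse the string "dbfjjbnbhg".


Input: dbfjjbnbhg
Reading characters right to left:
  Position 9: 'g'
  Position 8: 'h'
  Position 7: 'b'
  Position 6: 'n'
  Position 5: 'b'
  Position 4: 'j'
  Position 3: 'j'
  Position 2: 'f'
  Position 1: 'b'
  Position 0: 'd'
Reversed: ghbnbjjfbd

ghbnbjjfbd


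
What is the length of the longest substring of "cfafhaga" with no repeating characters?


Input: "cfafhaga"
Sliding window (track last position of each char):
  Position 0 ('c'): window [0,0] length 1 -- new best
  Position 1 ('f'): window [0,1] length 2 -- new best
  Position 2 ('a'): window [0,2] length 3 -- new best
  Position 3 ('f'): repeat (last at 1), move window start to 2
  Position 3 ('f'): window [2,3] length 2
  Position 4 ('h'): window [2,4] length 3
  Position 5 ('a'): repeat (last at 2), move window start to 3
  Position 5 ('a'): window [3,5] length 3
  Position 6 ('g'): window [3,6] length 4 -- new best
  Position 7 ('a'): repeat (last at 5), move window start to 6
  Position 7 ('a'): window [6,7] length 2
Longest substring with no repeats: "fhag" with length 4

4


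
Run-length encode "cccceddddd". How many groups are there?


Input: cccceddddd
Scanning for consecutive runs:
  Group 1: 'c' x 4 (positions 0-3)
  Group 2: 'e' x 1 (positions 4-4)
  Group 3: 'd' x 5 (positions 5-9)
Total groups: 3

3


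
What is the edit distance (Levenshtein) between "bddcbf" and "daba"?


Computing edit distance: "bddcbf" -> "daba"
DP table:
           d    a    b    a
      0    1    2    3    4
  b   1    1    2    2    3
  d   2    1    2    3    3
  d   3    2    2    3    4
  c   4    3    3    3    4
  b   5    4    4    3    4
  f   6    5    5    4    4
Edit distance = dp[6][4] = 4

4


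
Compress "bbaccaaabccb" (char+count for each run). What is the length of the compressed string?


Input: bbaccaaabccb
Runs:
  'b' x 2 => "b2"
  'a' x 1 => "a1"
  'c' x 2 => "c2"
  'a' x 3 => "a3"
  'b' x 1 => "b1"
  'c' x 2 => "c2"
  'b' x 1 => "b1"
Compressed: "b2a1c2a3b1c2b1"
Compressed length: 14

14


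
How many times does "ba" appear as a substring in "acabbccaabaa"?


Searching for "ba" in "acabbccaabaa"
Scanning each position:
  Position 0: "ac" => no
  Position 1: "ca" => no
  Position 2: "ab" => no
  Position 3: "bb" => no
  Position 4: "bc" => no
  Position 5: "cc" => no
  Position 6: "ca" => no
  Position 7: "aa" => no
  Position 8: "ab" => no
  Position 9: "ba" => MATCH
  Position 10: "aa" => no
Total occurrences: 1

1


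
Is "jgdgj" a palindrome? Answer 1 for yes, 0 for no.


Input: jgdgj
Reversed: jgdgj
  Compare pos 0 ('j') with pos 4 ('j'): match
  Compare pos 1 ('g') with pos 3 ('g'): match
Result: palindrome

1


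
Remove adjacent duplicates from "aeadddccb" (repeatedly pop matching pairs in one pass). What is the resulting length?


Input: aeadddccb
Stack-based adjacent duplicate removal:
  Read 'a': push. Stack: a
  Read 'e': push. Stack: ae
  Read 'a': push. Stack: aea
  Read 'd': push. Stack: aead
  Read 'd': matches stack top 'd' => pop. Stack: aea
  Read 'd': push. Stack: aead
  Read 'c': push. Stack: aeadc
  Read 'c': matches stack top 'c' => pop. Stack: aead
  Read 'b': push. Stack: aeadb
Final stack: "aeadb" (length 5)

5


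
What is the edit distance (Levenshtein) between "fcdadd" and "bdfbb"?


Computing edit distance: "fcdadd" -> "bdfbb"
DP table:
           b    d    f    b    b
      0    1    2    3    4    5
  f   1    1    2    2    3    4
  c   2    2    2    3    3    4
  d   3    3    2    3    4    4
  a   4    4    3    3    4    5
  d   5    5    4    4    4    5
  d   6    6    5    5    5    5
Edit distance = dp[6][5] = 5

5


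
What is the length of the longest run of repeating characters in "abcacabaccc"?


Input: "abcacabaccc"
Scanning for longest run:
  Position 1 ('b'): new char, reset run to 1
  Position 2 ('c'): new char, reset run to 1
  Position 3 ('a'): new char, reset run to 1
  Position 4 ('c'): new char, reset run to 1
  Position 5 ('a'): new char, reset run to 1
  Position 6 ('b'): new char, reset run to 1
  Position 7 ('a'): new char, reset run to 1
  Position 8 ('c'): new char, reset run to 1
  Position 9 ('c'): continues run of 'c', length=2
  Position 10 ('c'): continues run of 'c', length=3
Longest run: 'c' with length 3

3


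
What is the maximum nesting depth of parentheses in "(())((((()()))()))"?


Input: "(())((((()()))()))"
Tracking depth:
  Position 0 '(': depth becomes 1
  Position 1 '(': depth becomes 2
  Position 2 ')': depth becomes 1
  Position 3 ')': depth becomes 0
  Position 4 '(': depth becomes 1
  Position 5 '(': depth becomes 2
  Position 6 '(': depth becomes 3
  Position 7 '(': depth becomes 4
  Position 8 '(': depth becomes 5
  Position 9 ')': depth becomes 4
  Position 10 '(': depth becomes 5
  Position 11 ')': depth becomes 4
  Position 12 ')': depth becomes 3
  Position 13 ')': depth becomes 2
  Position 14 '(': depth becomes 3
  Position 15 ')': depth becomes 2
  Position 16 ')': depth becomes 1
  Position 17 ')': depth becomes 0
Maximum depth reached: 5

5


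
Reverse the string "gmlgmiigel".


Input: gmlgmiigel
Reading characters right to left:
  Position 9: 'l'
  Position 8: 'e'
  Position 7: 'g'
  Position 6: 'i'
  Position 5: 'i'
  Position 4: 'm'
  Position 3: 'g'
  Position 2: 'l'
  Position 1: 'm'
  Position 0: 'g'
Reversed: legiimglmg

legiimglmg


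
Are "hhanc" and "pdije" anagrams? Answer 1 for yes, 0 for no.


Strings: "hhanc", "pdije"
Sorted first:  achhn
Sorted second: deijp
Differ at position 0: 'a' vs 'd' => not anagrams

0


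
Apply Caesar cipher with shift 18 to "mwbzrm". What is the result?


Caesar cipher: shift "mwbzrm" by 18
  'm' (pos 12) + 18 = pos 4 = 'e'
  'w' (pos 22) + 18 = pos 14 = 'o'
  'b' (pos 1) + 18 = pos 19 = 't'
  'z' (pos 25) + 18 = pos 17 = 'r'
  'r' (pos 17) + 18 = pos 9 = 'j'
  'm' (pos 12) + 18 = pos 4 = 'e'
Result: eotrje

eotrje


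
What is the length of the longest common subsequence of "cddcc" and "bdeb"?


LCS of "cddcc" and "bdeb"
DP table:
           b    d    e    b
      0    0    0    0    0
  c   0    0    0    0    0
  d   0    0    1    1    1
  d   0    0    1    1    1
  c   0    0    1    1    1
  c   0    0    1    1    1
LCS length = dp[5][4] = 1

1


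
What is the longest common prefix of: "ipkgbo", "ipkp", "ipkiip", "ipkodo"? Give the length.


Words: ipkgbo, ipkp, ipkiip, ipkodo
  Position 0: all 'i' => match
  Position 1: all 'p' => match
  Position 2: all 'k' => match
  Position 3: ('g', 'p', 'i', 'o') => mismatch, stop
LCP = "ipk" (length 3)

3


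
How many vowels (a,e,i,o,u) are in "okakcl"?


Input: okakcl
Checking each character:
  'o' at position 0: vowel (running total: 1)
  'k' at position 1: consonant
  'a' at position 2: vowel (running total: 2)
  'k' at position 3: consonant
  'c' at position 4: consonant
  'l' at position 5: consonant
Total vowels: 2

2


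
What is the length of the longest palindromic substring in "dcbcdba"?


Input: "dcbcdba"
Checking substrings for palindromes:
  [0:5] "dcbcd" (len 5) => palindrome
  [1:4] "cbc" (len 3) => palindrome
Longest palindromic substring: "dcbcd" with length 5

5


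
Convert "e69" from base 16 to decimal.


Input: "e69" in base 16
Positional expansion:
  Digit 'e' (value 14) x 16^2 = 3584
  Digit '6' (value 6) x 16^1 = 96
  Digit '9' (value 9) x 16^0 = 9
Sum = 3689

3689


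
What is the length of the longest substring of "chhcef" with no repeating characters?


Input: "chhcef"
Sliding window (track last position of each char):
  Position 0 ('c'): window [0,0] length 1 -- new best
  Position 1 ('h'): window [0,1] length 2 -- new best
  Position 2 ('h'): repeat (last at 1), move window start to 2
  Position 2 ('h'): window [2,2] length 1
  Position 3 ('c'): window [2,3] length 2
  Position 4 ('e'): window [2,4] length 3 -- new best
  Position 5 ('f'): window [2,5] length 4 -- new best
Longest substring with no repeats: "hcef" with length 4

4


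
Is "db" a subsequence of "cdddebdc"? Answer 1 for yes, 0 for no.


Check if "db" is a subsequence of "cdddebdc"
Greedy scan:
  Position 0 ('c'): no match needed
  Position 1 ('d'): matches sub[0] = 'd'
  Position 2 ('d'): no match needed
  Position 3 ('d'): no match needed
  Position 4 ('e'): no match needed
  Position 5 ('b'): matches sub[1] = 'b'
  Position 6 ('d'): no match needed
  Position 7 ('c'): no match needed
All 2 characters matched => is a subsequence

1


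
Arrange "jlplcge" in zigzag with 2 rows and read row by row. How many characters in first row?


Zigzag "jlplcge" into 2 rows:
Placing characters:
  'j' => row 0
  'l' => row 1
  'p' => row 0
  'l' => row 1
  'c' => row 0
  'g' => row 1
  'e' => row 0
Rows:
  Row 0: "jpce"
  Row 1: "llg"
First row length: 4

4


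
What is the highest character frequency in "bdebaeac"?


Input: bdebaeac
Character counts:
  'a': 2
  'b': 2
  'c': 1
  'd': 1
  'e': 2
Maximum frequency: 2

2


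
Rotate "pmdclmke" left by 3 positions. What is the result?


Input: "pmdclmke", rotate left by 3
First 3 characters: "pmd"
Remaining characters: "clmke"
Concatenate remaining + first: "clmke" + "pmd" = "clmkepmd"

clmkepmd


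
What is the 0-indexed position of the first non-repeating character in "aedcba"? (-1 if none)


Input: aedcba
Character frequencies:
  'a': 2
  'b': 1
  'c': 1
  'd': 1
  'e': 1
Scanning left to right for freq == 1:
  Position 0 ('a'): freq=2, skip
  Position 1 ('e'): unique! => answer = 1

1


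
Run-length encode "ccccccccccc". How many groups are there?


Input: ccccccccccc
Scanning for consecutive runs:
  Group 1: 'c' x 11 (positions 0-10)
Total groups: 1

1


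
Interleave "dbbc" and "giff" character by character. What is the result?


Interleaving "dbbc" and "giff":
  Position 0: 'd' from first, 'g' from second => "dg"
  Position 1: 'b' from first, 'i' from second => "bi"
  Position 2: 'b' from first, 'f' from second => "bf"
  Position 3: 'c' from first, 'f' from second => "cf"
Result: dgbibfcf

dgbibfcf


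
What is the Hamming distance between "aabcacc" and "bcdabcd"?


Comparing "aabcacc" and "bcdabcd" position by position:
  Position 0: 'a' vs 'b' => differ
  Position 1: 'a' vs 'c' => differ
  Position 2: 'b' vs 'd' => differ
  Position 3: 'c' vs 'a' => differ
  Position 4: 'a' vs 'b' => differ
  Position 5: 'c' vs 'c' => same
  Position 6: 'c' vs 'd' => differ
Total differences (Hamming distance): 6

6


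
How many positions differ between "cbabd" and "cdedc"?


Comparing "cbabd" and "cdedc" position by position:
  Position 0: 'c' vs 'c' => same
  Position 1: 'b' vs 'd' => DIFFER
  Position 2: 'a' vs 'e' => DIFFER
  Position 3: 'b' vs 'd' => DIFFER
  Position 4: 'd' vs 'c' => DIFFER
Positions that differ: 4

4


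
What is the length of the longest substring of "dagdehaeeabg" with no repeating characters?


Input: "dagdehaeeabg"
Sliding window (track last position of each char):
  Position 0 ('d'): window [0,0] length 1 -- new best
  Position 1 ('a'): window [0,1] length 2 -- new best
  Position 2 ('g'): window [0,2] length 3 -- new best
  Position 3 ('d'): repeat (last at 0), move window start to 1
  Position 3 ('d'): window [1,3] length 3
  Position 4 ('e'): window [1,4] length 4 -- new best
  Position 5 ('h'): window [1,5] length 5 -- new best
  Position 6 ('a'): repeat (last at 1), move window start to 2
  Position 6 ('a'): window [2,6] length 5
  Position 7 ('e'): repeat (last at 4), move window start to 5
  Position 7 ('e'): window [5,7] length 3
  Position 8 ('e'): repeat (last at 7), move window start to 8
  Position 8 ('e'): window [8,8] length 1
  Position 9 ('a'): window [8,9] length 2
  Position 10 ('b'): window [8,10] length 3
  Position 11 ('g'): window [8,11] length 4
Longest substring with no repeats: "agdeh" with length 5

5


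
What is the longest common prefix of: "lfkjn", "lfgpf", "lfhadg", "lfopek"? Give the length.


Words: lfkjn, lfgpf, lfhadg, lfopek
  Position 0: all 'l' => match
  Position 1: all 'f' => match
  Position 2: ('k', 'g', 'h', 'o') => mismatch, stop
LCP = "lf" (length 2)

2


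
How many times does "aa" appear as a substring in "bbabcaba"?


Searching for "aa" in "bbabcaba"
Scanning each position:
  Position 0: "bb" => no
  Position 1: "ba" => no
  Position 2: "ab" => no
  Position 3: "bc" => no
  Position 4: "ca" => no
  Position 5: "ab" => no
  Position 6: "ba" => no
Total occurrences: 0

0


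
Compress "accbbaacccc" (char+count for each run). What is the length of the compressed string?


Input: accbbaacccc
Runs:
  'a' x 1 => "a1"
  'c' x 2 => "c2"
  'b' x 2 => "b2"
  'a' x 2 => "a2"
  'c' x 4 => "c4"
Compressed: "a1c2b2a2c4"
Compressed length: 10

10


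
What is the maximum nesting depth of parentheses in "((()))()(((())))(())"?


Input: "((()))()(((())))(())"
Tracking depth:
  Position 0 '(': depth becomes 1
  Position 1 '(': depth becomes 2
  Position 2 '(': depth becomes 3
  Position 3 ')': depth becomes 2
  Position 4 ')': depth becomes 1
  Position 5 ')': depth becomes 0
  Position 6 '(': depth becomes 1
  Position 7 ')': depth becomes 0
  Position 8 '(': depth becomes 1
  Position 9 '(': depth becomes 2
  Position 10 '(': depth becomes 3
  Position 11 '(': depth becomes 4
  Position 12 ')': depth becomes 3
  Position 13 ')': depth becomes 2
  Position 14 ')': depth becomes 1
  Position 15 ')': depth becomes 0
  Position 16 '(': depth becomes 1
  Position 17 '(': depth becomes 2
  Position 18 ')': depth becomes 1
  Position 19 ')': depth becomes 0
Maximum depth reached: 4

4


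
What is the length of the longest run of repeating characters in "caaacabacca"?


Input: "caaacabacca"
Scanning for longest run:
  Position 1 ('a'): new char, reset run to 1
  Position 2 ('a'): continues run of 'a', length=2
  Position 3 ('a'): continues run of 'a', length=3
  Position 4 ('c'): new char, reset run to 1
  Position 5 ('a'): new char, reset run to 1
  Position 6 ('b'): new char, reset run to 1
  Position 7 ('a'): new char, reset run to 1
  Position 8 ('c'): new char, reset run to 1
  Position 9 ('c'): continues run of 'c', length=2
  Position 10 ('a'): new char, reset run to 1
Longest run: 'a' with length 3

3


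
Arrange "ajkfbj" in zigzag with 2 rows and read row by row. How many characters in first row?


Zigzag "ajkfbj" into 2 rows:
Placing characters:
  'a' => row 0
  'j' => row 1
  'k' => row 0
  'f' => row 1
  'b' => row 0
  'j' => row 1
Rows:
  Row 0: "akb"
  Row 1: "jfj"
First row length: 3

3


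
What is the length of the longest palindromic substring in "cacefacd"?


Input: "cacefacd"
Checking substrings for palindromes:
  [0:3] "cac" (len 3) => palindrome
Longest palindromic substring: "cac" with length 3

3


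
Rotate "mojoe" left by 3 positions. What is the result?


Input: "mojoe", rotate left by 3
First 3 characters: "moj"
Remaining characters: "oe"
Concatenate remaining + first: "oe" + "moj" = "oemoj"

oemoj


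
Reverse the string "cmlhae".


Input: cmlhae
Reading characters right to left:
  Position 5: 'e'
  Position 4: 'a'
  Position 3: 'h'
  Position 2: 'l'
  Position 1: 'm'
  Position 0: 'c'
Reversed: eahlmc

eahlmc


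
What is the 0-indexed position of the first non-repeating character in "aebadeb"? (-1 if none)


Input: aebadeb
Character frequencies:
  'a': 2
  'b': 2
  'd': 1
  'e': 2
Scanning left to right for freq == 1:
  Position 0 ('a'): freq=2, skip
  Position 1 ('e'): freq=2, skip
  Position 2 ('b'): freq=2, skip
  Position 3 ('a'): freq=2, skip
  Position 4 ('d'): unique! => answer = 4

4


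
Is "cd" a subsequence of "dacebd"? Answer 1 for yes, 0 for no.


Check if "cd" is a subsequence of "dacebd"
Greedy scan:
  Position 0 ('d'): no match needed
  Position 1 ('a'): no match needed
  Position 2 ('c'): matches sub[0] = 'c'
  Position 3 ('e'): no match needed
  Position 4 ('b'): no match needed
  Position 5 ('d'): matches sub[1] = 'd'
All 2 characters matched => is a subsequence

1


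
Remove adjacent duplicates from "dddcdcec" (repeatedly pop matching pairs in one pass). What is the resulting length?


Input: dddcdcec
Stack-based adjacent duplicate removal:
  Read 'd': push. Stack: d
  Read 'd': matches stack top 'd' => pop. Stack: (empty)
  Read 'd': push. Stack: d
  Read 'c': push. Stack: dc
  Read 'd': push. Stack: dcd
  Read 'c': push. Stack: dcdc
  Read 'e': push. Stack: dcdce
  Read 'c': push. Stack: dcdcec
Final stack: "dcdcec" (length 6)

6


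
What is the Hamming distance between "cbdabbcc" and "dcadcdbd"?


Comparing "cbdabbcc" and "dcadcdbd" position by position:
  Position 0: 'c' vs 'd' => differ
  Position 1: 'b' vs 'c' => differ
  Position 2: 'd' vs 'a' => differ
  Position 3: 'a' vs 'd' => differ
  Position 4: 'b' vs 'c' => differ
  Position 5: 'b' vs 'd' => differ
  Position 6: 'c' vs 'b' => differ
  Position 7: 'c' vs 'd' => differ
Total differences (Hamming distance): 8

8


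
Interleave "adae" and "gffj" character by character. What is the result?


Interleaving "adae" and "gffj":
  Position 0: 'a' from first, 'g' from second => "ag"
  Position 1: 'd' from first, 'f' from second => "df"
  Position 2: 'a' from first, 'f' from second => "af"
  Position 3: 'e' from first, 'j' from second => "ej"
Result: agdfafej

agdfafej


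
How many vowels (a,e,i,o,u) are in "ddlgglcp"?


Input: ddlgglcp
Checking each character:
  'd' at position 0: consonant
  'd' at position 1: consonant
  'l' at position 2: consonant
  'g' at position 3: consonant
  'g' at position 4: consonant
  'l' at position 5: consonant
  'c' at position 6: consonant
  'p' at position 7: consonant
Total vowels: 0

0


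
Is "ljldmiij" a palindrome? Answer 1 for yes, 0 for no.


Input: ljldmiij
Reversed: jiimdljl
  Compare pos 0 ('l') with pos 7 ('j'): MISMATCH
  Compare pos 1 ('j') with pos 6 ('i'): MISMATCH
  Compare pos 2 ('l') with pos 5 ('i'): MISMATCH
  Compare pos 3 ('d') with pos 4 ('m'): MISMATCH
Result: not a palindrome

0


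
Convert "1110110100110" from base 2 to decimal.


Input: "1110110100110" in base 2
Positional expansion:
  Digit '1' (value 1) x 2^12 = 4096
  Digit '1' (value 1) x 2^11 = 2048
  Digit '1' (value 1) x 2^10 = 1024
  Digit '0' (value 0) x 2^9 = 0
  Digit '1' (value 1) x 2^8 = 256
  Digit '1' (value 1) x 2^7 = 128
  Digit '0' (value 0) x 2^6 = 0
  Digit '1' (value 1) x 2^5 = 32
  Digit '0' (value 0) x 2^4 = 0
  Digit '0' (value 0) x 2^3 = 0
  Digit '1' (value 1) x 2^2 = 4
  Digit '1' (value 1) x 2^1 = 2
  Digit '0' (value 0) x 2^0 = 0
Sum = 7590

7590


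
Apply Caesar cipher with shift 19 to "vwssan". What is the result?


Caesar cipher: shift "vwssan" by 19
  'v' (pos 21) + 19 = pos 14 = 'o'
  'w' (pos 22) + 19 = pos 15 = 'p'
  's' (pos 18) + 19 = pos 11 = 'l'
  's' (pos 18) + 19 = pos 11 = 'l'
  'a' (pos 0) + 19 = pos 19 = 't'
  'n' (pos 13) + 19 = pos 6 = 'g'
Result: oplltg

oplltg


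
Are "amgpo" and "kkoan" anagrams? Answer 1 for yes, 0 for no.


Strings: "amgpo", "kkoan"
Sorted first:  agmop
Sorted second: akkno
Differ at position 1: 'g' vs 'k' => not anagrams

0


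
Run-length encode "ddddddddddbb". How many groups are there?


Input: ddddddddddbb
Scanning for consecutive runs:
  Group 1: 'd' x 10 (positions 0-9)
  Group 2: 'b' x 2 (positions 10-11)
Total groups: 2

2


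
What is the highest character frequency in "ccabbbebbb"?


Input: ccabbbebbb
Character counts:
  'a': 1
  'b': 6
  'c': 2
  'e': 1
Maximum frequency: 6

6


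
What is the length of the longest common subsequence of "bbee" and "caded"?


LCS of "bbee" and "caded"
DP table:
           c    a    d    e    d
      0    0    0    0    0    0
  b   0    0    0    0    0    0
  b   0    0    0    0    0    0
  e   0    0    0    0    1    1
  e   0    0    0    0    1    1
LCS length = dp[4][5] = 1

1


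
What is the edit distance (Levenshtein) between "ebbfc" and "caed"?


Computing edit distance: "ebbfc" -> "caed"
DP table:
           c    a    e    d
      0    1    2    3    4
  e   1    1    2    2    3
  b   2    2    2    3    3
  b   3    3    3    3    4
  f   4    4    4    4    4
  c   5    4    5    5    5
Edit distance = dp[5][4] = 5

5


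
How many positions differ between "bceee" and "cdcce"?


Comparing "bceee" and "cdcce" position by position:
  Position 0: 'b' vs 'c' => DIFFER
  Position 1: 'c' vs 'd' => DIFFER
  Position 2: 'e' vs 'c' => DIFFER
  Position 3: 'e' vs 'c' => DIFFER
  Position 4: 'e' vs 'e' => same
Positions that differ: 4

4


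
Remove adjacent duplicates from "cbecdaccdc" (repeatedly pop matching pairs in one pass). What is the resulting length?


Input: cbecdaccdc
Stack-based adjacent duplicate removal:
  Read 'c': push. Stack: c
  Read 'b': push. Stack: cb
  Read 'e': push. Stack: cbe
  Read 'c': push. Stack: cbec
  Read 'd': push. Stack: cbecd
  Read 'a': push. Stack: cbecda
  Read 'c': push. Stack: cbecdac
  Read 'c': matches stack top 'c' => pop. Stack: cbecda
  Read 'd': push. Stack: cbecdad
  Read 'c': push. Stack: cbecdadc
Final stack: "cbecdadc" (length 8)

8


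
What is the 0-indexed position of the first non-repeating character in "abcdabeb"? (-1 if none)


Input: abcdabeb
Character frequencies:
  'a': 2
  'b': 3
  'c': 1
  'd': 1
  'e': 1
Scanning left to right for freq == 1:
  Position 0 ('a'): freq=2, skip
  Position 1 ('b'): freq=3, skip
  Position 2 ('c'): unique! => answer = 2

2


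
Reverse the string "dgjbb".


Input: dgjbb
Reading characters right to left:
  Position 4: 'b'
  Position 3: 'b'
  Position 2: 'j'
  Position 1: 'g'
  Position 0: 'd'
Reversed: bbjgd

bbjgd


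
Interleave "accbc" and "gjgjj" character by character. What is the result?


Interleaving "accbc" and "gjgjj":
  Position 0: 'a' from first, 'g' from second => "ag"
  Position 1: 'c' from first, 'j' from second => "cj"
  Position 2: 'c' from first, 'g' from second => "cg"
  Position 3: 'b' from first, 'j' from second => "bj"
  Position 4: 'c' from first, 'j' from second => "cj"
Result: agcjcgbjcj

agcjcgbjcj


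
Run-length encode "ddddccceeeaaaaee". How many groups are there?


Input: ddddccceeeaaaaee
Scanning for consecutive runs:
  Group 1: 'd' x 4 (positions 0-3)
  Group 2: 'c' x 3 (positions 4-6)
  Group 3: 'e' x 3 (positions 7-9)
  Group 4: 'a' x 4 (positions 10-13)
  Group 5: 'e' x 2 (positions 14-15)
Total groups: 5

5


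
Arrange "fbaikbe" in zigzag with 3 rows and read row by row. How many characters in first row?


Zigzag "fbaikbe" into 3 rows:
Placing characters:
  'f' => row 0
  'b' => row 1
  'a' => row 2
  'i' => row 1
  'k' => row 0
  'b' => row 1
  'e' => row 2
Rows:
  Row 0: "fk"
  Row 1: "bib"
  Row 2: "ae"
First row length: 2

2


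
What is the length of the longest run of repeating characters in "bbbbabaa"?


Input: "bbbbabaa"
Scanning for longest run:
  Position 1 ('b'): continues run of 'b', length=2
  Position 2 ('b'): continues run of 'b', length=3
  Position 3 ('b'): continues run of 'b', length=4
  Position 4 ('a'): new char, reset run to 1
  Position 5 ('b'): new char, reset run to 1
  Position 6 ('a'): new char, reset run to 1
  Position 7 ('a'): continues run of 'a', length=2
Longest run: 'b' with length 4

4


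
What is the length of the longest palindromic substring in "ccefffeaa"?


Input: "ccefffeaa"
Checking substrings for palindromes:
  [2:7] "efffe" (len 5) => palindrome
  [3:6] "fff" (len 3) => palindrome
  [0:2] "cc" (len 2) => palindrome
  [3:5] "ff" (len 2) => palindrome
  [4:6] "ff" (len 2) => palindrome
  [7:9] "aa" (len 2) => palindrome
Longest palindromic substring: "efffe" with length 5

5


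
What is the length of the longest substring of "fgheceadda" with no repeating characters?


Input: "fgheceadda"
Sliding window (track last position of each char):
  Position 0 ('f'): window [0,0] length 1 -- new best
  Position 1 ('g'): window [0,1] length 2 -- new best
  Position 2 ('h'): window [0,2] length 3 -- new best
  Position 3 ('e'): window [0,3] length 4 -- new best
  Position 4 ('c'): window [0,4] length 5 -- new best
  Position 5 ('e'): repeat (last at 3), move window start to 4
  Position 5 ('e'): window [4,5] length 2
  Position 6 ('a'): window [4,6] length 3
  Position 7 ('d'): window [4,7] length 4
  Position 8 ('d'): repeat (last at 7), move window start to 8
  Position 8 ('d'): window [8,8] length 1
  Position 9 ('a'): window [8,9] length 2
Longest substring with no repeats: "fghec" with length 5

5


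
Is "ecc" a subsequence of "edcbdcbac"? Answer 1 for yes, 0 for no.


Check if "ecc" is a subsequence of "edcbdcbac"
Greedy scan:
  Position 0 ('e'): matches sub[0] = 'e'
  Position 1 ('d'): no match needed
  Position 2 ('c'): matches sub[1] = 'c'
  Position 3 ('b'): no match needed
  Position 4 ('d'): no match needed
  Position 5 ('c'): matches sub[2] = 'c'
  Position 6 ('b'): no match needed
  Position 7 ('a'): no match needed
  Position 8 ('c'): no match needed
All 3 characters matched => is a subsequence

1


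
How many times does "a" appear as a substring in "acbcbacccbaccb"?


Searching for "a" in "acbcbacccbaccb"
Scanning each position:
  Position 0: "a" => MATCH
  Position 1: "c" => no
  Position 2: "b" => no
  Position 3: "c" => no
  Position 4: "b" => no
  Position 5: "a" => MATCH
  Position 6: "c" => no
  Position 7: "c" => no
  Position 8: "c" => no
  Position 9: "b" => no
  Position 10: "a" => MATCH
  Position 11: "c" => no
  Position 12: "c" => no
  Position 13: "b" => no
Total occurrences: 3

3


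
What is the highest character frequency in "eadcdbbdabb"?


Input: eadcdbbdabb
Character counts:
  'a': 2
  'b': 4
  'c': 1
  'd': 3
  'e': 1
Maximum frequency: 4

4


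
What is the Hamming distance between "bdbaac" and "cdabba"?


Comparing "bdbaac" and "cdabba" position by position:
  Position 0: 'b' vs 'c' => differ
  Position 1: 'd' vs 'd' => same
  Position 2: 'b' vs 'a' => differ
  Position 3: 'a' vs 'b' => differ
  Position 4: 'a' vs 'b' => differ
  Position 5: 'c' vs 'a' => differ
Total differences (Hamming distance): 5

5


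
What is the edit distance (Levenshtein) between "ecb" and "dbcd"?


Computing edit distance: "ecb" -> "dbcd"
DP table:
           d    b    c    d
      0    1    2    3    4
  e   1    1    2    3    4
  c   2    2    2    2    3
  b   3    3    2    3    3
Edit distance = dp[3][4] = 3

3


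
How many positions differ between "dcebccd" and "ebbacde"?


Comparing "dcebccd" and "ebbacde" position by position:
  Position 0: 'd' vs 'e' => DIFFER
  Position 1: 'c' vs 'b' => DIFFER
  Position 2: 'e' vs 'b' => DIFFER
  Position 3: 'b' vs 'a' => DIFFER
  Position 4: 'c' vs 'c' => same
  Position 5: 'c' vs 'd' => DIFFER
  Position 6: 'd' vs 'e' => DIFFER
Positions that differ: 6

6


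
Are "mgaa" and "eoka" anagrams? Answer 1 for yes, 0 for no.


Strings: "mgaa", "eoka"
Sorted first:  aagm
Sorted second: aeko
Differ at position 1: 'a' vs 'e' => not anagrams

0
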